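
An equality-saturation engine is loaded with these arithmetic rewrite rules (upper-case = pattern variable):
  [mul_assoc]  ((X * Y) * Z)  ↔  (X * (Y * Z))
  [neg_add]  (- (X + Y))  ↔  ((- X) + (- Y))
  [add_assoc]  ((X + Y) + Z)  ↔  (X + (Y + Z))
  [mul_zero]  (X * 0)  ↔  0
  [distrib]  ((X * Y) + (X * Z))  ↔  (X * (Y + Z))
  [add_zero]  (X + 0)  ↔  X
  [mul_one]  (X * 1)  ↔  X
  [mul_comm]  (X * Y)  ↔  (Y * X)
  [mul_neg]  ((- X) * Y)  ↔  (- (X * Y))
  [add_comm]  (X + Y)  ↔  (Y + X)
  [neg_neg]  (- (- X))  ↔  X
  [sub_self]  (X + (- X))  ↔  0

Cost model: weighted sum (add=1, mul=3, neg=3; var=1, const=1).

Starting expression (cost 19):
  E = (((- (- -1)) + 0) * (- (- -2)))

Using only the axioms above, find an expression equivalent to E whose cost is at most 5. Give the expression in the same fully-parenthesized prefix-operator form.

(1) ((- (- -1)) + 0)  =[add_zero →]=  (- (- -1))    ⊢ ((- (- -1)) * (- (- -2)))
(2) (- (- -2))  =[neg_neg →]=  -2    ⊢ ((- (- -1)) * -2)
(3) (- (- -1))  =[neg_neg →]=  -1    ⊢ cost 5, within 5

(-1 * -2)   [cost 5]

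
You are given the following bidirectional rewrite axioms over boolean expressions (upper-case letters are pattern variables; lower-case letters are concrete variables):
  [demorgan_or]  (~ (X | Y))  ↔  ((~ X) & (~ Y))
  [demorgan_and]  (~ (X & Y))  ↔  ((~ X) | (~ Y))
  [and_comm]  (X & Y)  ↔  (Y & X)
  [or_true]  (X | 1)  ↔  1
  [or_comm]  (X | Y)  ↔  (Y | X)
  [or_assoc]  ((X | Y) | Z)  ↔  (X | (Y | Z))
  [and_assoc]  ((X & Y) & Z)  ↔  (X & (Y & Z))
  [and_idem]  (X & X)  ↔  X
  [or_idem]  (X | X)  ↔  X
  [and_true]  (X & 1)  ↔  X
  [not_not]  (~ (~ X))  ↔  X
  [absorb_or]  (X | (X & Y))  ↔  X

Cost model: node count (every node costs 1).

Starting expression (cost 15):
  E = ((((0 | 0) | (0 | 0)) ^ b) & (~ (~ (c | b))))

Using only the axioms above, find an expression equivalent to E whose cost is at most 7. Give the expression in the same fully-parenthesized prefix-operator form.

(1) (~ (~ (c | b)))  =[not_not →]=  (c | b)    ⊢ ((((0 | 0) | (0 | 0)) ^ b) & (c | b))
(2) ((0 | 0) | (0 | 0))  =[or_idem →]=  (0 | 0)    ⊢ (((0 | 0) ^ b) & (c | b))
(3) (0 | 0)  =[or_idem →]=  0    ⊢ cost 7, within 7

((0 ^ b) & (c | b))   [cost 7]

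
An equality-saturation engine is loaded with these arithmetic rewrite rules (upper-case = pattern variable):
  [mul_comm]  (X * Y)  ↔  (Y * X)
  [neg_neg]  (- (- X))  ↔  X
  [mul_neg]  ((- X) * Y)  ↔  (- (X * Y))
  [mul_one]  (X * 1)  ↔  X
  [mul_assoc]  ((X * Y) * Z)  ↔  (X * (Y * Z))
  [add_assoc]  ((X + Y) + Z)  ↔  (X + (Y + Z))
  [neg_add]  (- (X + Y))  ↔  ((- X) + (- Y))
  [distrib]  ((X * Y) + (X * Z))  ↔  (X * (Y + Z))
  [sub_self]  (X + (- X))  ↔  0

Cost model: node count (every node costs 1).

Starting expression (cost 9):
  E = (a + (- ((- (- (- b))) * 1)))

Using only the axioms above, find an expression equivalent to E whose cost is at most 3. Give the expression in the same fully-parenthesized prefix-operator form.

(a + b)   [cost 3]

(1) ((- (- (- b))) * 1)  =[mul_one →]=  (- (- (- b)))    ⊢ (a + (- (- (- (- b)))))
(2) (- (- b))  =[neg_neg →]=  b    ⊢ (a + (- (- b)))
(3) (- (- b))  =[neg_neg →]=  b    ⊢ cost 3, within 3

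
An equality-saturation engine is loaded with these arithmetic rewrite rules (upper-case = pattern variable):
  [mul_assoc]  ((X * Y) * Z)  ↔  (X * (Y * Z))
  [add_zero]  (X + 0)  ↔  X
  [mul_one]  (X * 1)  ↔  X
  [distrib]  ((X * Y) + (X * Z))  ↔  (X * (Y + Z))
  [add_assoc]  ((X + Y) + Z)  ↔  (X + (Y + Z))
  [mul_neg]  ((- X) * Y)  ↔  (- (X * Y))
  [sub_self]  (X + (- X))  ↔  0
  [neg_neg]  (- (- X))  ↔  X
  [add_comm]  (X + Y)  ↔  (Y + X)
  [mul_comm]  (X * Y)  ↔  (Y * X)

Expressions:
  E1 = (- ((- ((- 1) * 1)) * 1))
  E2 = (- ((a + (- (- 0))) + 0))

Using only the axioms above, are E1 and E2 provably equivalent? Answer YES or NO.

Every axiom is a valid identity, so a rewrite proof would force E1 and E2 to agree under every assignment.
At a=0: E1 = -1 but E2 = 0; they differ, so no derivation exists.

NO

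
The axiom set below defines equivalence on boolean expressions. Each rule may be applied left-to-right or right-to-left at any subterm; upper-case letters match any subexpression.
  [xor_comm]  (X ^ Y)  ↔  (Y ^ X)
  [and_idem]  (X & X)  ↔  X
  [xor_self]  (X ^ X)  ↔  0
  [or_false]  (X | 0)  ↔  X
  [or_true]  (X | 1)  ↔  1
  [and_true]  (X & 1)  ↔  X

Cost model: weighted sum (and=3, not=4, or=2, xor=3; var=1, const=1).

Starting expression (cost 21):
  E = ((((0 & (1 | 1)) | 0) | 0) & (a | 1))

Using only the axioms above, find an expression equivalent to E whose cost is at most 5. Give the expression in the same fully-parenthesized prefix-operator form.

(0 & 1)   [cost 5]

1. [or_true →] (1 | 1)  →  1;  E = ((((0 & 1) | 0) | 0) & (a | 1))
2. [or_true →] (a | 1)  →  1;  E = ((((0 & 1) | 0) | 0) & 1)
3. [or_false →] ((0 & 1) | 0)  →  (0 & 1);  E = (((0 & 1) | 0) & 1)
4. [and_true →] (((0 & 1) | 0) & 1)  →  ((0 & 1) | 0)
5. [or_false →] ((0 & 1) | 0)  →  (0 & 1);  cost 5 ≤ 5, done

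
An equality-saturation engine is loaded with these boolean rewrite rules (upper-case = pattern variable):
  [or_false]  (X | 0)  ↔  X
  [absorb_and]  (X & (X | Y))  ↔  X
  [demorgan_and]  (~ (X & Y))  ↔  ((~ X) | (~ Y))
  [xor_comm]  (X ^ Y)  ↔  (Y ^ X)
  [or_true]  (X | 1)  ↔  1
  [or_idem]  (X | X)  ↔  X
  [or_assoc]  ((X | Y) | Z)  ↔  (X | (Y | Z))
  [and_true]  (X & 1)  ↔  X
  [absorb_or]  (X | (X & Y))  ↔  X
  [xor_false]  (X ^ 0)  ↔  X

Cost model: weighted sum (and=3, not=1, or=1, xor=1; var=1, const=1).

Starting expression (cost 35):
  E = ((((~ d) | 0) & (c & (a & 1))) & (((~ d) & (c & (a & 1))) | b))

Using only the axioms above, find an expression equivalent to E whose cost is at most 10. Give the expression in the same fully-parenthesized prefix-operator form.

((~ d) & (c & a))   [cost 10]

(1) ((~ d) | 0)  =[or_false →]=  (~ d)    ⊢ (((~ d) & (c & (a & 1))) & (((~ d) & (c & (a & 1))) | b))
(2) (((~ d) & (c & (a & 1))) & (((~ d) & (c & (a & 1))) | b))  =[absorb_and →]=  ((~ d) & (c & (a & 1)))
(3) (a & 1)  =[and_true →]=  a    ⊢ cost 10, within 10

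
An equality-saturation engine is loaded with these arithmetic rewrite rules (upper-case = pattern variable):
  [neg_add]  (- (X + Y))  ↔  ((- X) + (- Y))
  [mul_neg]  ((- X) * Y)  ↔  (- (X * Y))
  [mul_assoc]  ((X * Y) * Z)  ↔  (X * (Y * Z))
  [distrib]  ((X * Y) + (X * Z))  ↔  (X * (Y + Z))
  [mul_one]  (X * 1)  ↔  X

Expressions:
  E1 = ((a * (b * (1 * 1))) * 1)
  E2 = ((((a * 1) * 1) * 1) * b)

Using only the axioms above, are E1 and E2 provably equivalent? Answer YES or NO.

(1) (1 * 1)  =[mul_one →]=  1    ⊢ ((a * (b * 1)) * 1)
(2) (b * 1)  =[mul_one →]=  b    ⊢ ((a * b) * 1)
(3) ((a * b) * 1)  =[mul_one →]=  (a * b)
(4) a  =[mul_one ←]=  (a * 1)    ⊢ ((a * 1) * b)
(5) a  =[mul_one ←]=  (a * 1)    ⊢ (((a * 1) * 1) * b)
(6) a  =[mul_one ←]=  (a * 1)    ⊢ E2

YES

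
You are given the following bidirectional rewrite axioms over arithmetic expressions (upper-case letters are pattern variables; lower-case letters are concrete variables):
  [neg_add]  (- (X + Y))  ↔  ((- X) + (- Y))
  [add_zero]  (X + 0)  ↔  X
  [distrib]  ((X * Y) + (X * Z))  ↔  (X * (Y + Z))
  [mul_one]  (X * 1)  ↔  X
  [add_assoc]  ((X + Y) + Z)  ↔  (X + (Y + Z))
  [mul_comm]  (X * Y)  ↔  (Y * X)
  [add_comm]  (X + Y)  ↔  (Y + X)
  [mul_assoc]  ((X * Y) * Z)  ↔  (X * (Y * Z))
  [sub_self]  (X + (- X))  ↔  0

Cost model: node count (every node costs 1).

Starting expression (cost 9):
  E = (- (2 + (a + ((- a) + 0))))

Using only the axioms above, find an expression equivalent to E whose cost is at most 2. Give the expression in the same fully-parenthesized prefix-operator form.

(1) ((- a) + 0)  =[add_zero →]=  (- a)    ⊢ (- (2 + (a + (- a))))
(2) (a + (- a))  =[sub_self →]=  0    ⊢ (- (2 + 0))
(3) (2 + 0)  =[add_zero →]=  2    ⊢ cost 2, within 2

(- 2)   [cost 2]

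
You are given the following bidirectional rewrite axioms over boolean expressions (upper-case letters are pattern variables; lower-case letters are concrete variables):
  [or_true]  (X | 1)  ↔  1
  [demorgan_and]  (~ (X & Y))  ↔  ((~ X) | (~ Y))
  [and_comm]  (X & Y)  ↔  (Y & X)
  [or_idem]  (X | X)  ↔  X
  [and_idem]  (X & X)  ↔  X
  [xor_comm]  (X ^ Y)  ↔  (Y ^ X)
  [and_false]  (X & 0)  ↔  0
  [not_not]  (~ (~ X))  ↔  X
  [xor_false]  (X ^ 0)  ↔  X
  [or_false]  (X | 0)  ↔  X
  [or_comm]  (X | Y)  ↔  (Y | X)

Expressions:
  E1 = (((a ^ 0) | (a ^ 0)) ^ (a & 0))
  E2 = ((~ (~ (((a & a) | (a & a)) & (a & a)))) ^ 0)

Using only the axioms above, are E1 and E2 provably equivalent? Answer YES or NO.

(1) (a & 0)  =[and_false →]=  0    ⊢ (((a ^ 0) | (a ^ 0)) ^ 0)
(2) ((a ^ 0) | (a ^ 0))  =[or_idem →]=  (a ^ 0)    ⊢ ((a ^ 0) ^ 0)
(3) ((a ^ 0) ^ 0)  =[xor_false →]=  (a ^ 0)
(4) a  =[and_idem ←]=  (a & a)    ⊢ ((a & a) ^ 0)
(5) (a & a)  =[and_idem ←]=  ((a & a) & (a & a))    ⊢ (((a & a) & (a & a)) ^ 0)
(6) (a & a)  =[or_idem ←]=  ((a & a) | (a & a))    ⊢ ((((a & a) | (a & a)) & (a & a)) ^ 0)
(7) (((a & a) | (a & a)) & (a & a))  =[not_not ←]=  (~ (~ (((a & a) | (a & a)) & (a & a))))    ⊢ E2

YES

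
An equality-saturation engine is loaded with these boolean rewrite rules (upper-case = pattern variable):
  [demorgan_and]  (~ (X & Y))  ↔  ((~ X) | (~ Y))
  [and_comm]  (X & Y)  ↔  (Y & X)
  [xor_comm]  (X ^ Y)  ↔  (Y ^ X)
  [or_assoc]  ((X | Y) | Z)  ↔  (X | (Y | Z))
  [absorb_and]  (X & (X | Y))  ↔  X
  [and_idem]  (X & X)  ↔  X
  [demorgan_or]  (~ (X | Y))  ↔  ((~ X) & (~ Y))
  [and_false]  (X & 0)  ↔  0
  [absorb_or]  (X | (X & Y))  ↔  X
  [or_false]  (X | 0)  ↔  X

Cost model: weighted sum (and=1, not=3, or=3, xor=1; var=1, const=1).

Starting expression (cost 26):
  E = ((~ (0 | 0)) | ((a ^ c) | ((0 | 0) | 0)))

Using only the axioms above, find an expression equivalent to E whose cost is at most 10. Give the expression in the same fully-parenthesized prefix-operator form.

1. [or_false →] ((0 | 0) | 0)  →  (0 | 0);  E = ((~ (0 | 0)) | ((a ^ c) | (0 | 0)))
2. [xor_comm →] (a ^ c)  →  (c ^ a);  E = ((~ (0 | 0)) | ((c ^ a) | (0 | 0)))
3. [or_false →] (0 | 0)  →  0;  E = ((~ (0 | 0)) | ((c ^ a) | 0))
4. [or_false →] (0 | 0)  →  0;  E = ((~ 0) | ((c ^ a) | 0))
5. [or_false →] ((c ^ a) | 0)  →  (c ^ a);  cost 10 ≤ 10, done

((~ 0) | (c ^ a))   [cost 10]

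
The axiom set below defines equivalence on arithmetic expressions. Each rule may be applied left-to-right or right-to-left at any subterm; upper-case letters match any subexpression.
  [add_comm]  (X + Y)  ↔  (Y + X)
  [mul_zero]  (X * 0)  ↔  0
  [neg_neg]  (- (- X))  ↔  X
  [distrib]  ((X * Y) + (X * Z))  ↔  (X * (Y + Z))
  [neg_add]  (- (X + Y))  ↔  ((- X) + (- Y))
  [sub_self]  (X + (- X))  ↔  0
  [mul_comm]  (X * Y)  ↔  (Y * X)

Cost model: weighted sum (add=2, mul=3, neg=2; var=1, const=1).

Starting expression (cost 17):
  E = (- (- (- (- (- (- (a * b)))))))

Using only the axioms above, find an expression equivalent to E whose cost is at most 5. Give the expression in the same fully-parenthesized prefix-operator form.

(1) (- (- (- (- (a * b)))))  =[neg_neg →]=  (- (- (a * b)))    ⊢ (- (- (- (- (a * b)))))
(2) (- (- (- (a * b))))  =[neg_neg →]=  (- (a * b))    ⊢ (- (- (a * b)))
(3) (- (- (a * b)))  =[neg_neg →]=  (a * b)    ⊢ cost 5, within 5

(a * b)   [cost 5]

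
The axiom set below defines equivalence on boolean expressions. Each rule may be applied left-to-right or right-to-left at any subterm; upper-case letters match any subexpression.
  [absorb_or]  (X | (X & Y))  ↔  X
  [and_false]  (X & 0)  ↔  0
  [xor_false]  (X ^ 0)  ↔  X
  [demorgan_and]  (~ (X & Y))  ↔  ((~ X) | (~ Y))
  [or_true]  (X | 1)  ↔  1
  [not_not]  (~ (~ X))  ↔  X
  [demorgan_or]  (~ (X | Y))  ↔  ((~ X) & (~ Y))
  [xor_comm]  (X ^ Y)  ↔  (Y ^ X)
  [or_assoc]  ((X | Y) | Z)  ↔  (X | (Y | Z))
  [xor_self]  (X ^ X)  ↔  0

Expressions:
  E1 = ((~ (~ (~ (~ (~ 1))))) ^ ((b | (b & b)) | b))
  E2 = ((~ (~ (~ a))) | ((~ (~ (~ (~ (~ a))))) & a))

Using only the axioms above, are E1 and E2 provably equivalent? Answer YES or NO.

All listed rules preserve value, hence provable equivalence implies equal values everywhere; look for a separating assignment.
a=0, b=0 gives E1 ↦ 0, E2 ↦ 1; values differ ⇒ not provably equivalent.

NO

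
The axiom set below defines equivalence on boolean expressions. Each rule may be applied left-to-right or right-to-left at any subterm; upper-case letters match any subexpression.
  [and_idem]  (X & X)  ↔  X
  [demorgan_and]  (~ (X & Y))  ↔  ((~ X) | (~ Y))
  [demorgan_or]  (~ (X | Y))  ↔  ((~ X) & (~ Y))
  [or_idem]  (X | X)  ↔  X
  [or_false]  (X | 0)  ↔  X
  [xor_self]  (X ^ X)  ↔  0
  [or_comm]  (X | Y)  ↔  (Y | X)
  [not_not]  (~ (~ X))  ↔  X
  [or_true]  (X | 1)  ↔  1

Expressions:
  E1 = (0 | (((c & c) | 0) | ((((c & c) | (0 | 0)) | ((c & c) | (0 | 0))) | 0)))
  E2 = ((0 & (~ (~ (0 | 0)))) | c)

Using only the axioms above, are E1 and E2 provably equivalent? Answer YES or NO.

YES

step 1: or_idem (→) rewrites (((c & c) | (0 | 0)) | ((c & c) | (0 | 0))) into ((c & c) | (0 | 0)), now (0 | (((c & c) | 0) | (((c & c) | (0 | 0)) | 0)))
step 2: or_false (→) rewrites (0 | 0) into 0, now (0 | (((c & c) | 0) | (((c & c) | 0) | 0)))
step 3: or_false (→) rewrites ((c & c) | 0) into (c & c), now (0 | (((c & c) | 0) | ((c & c) | 0)))
step 4: or_idem (→) rewrites (((c & c) | 0) | ((c & c) | 0)) into ((c & c) | 0), now (0 | ((c & c) | 0))
step 5: and_idem (→) rewrites (c & c) into c, now (0 | (c | 0))
step 6: or_false (→) rewrites (c | 0) into c, now (0 | c)
step 7: and_idem (←) rewrites 0 into (0 & 0), now ((0 & 0) | c)
step 8: or_idem (←) rewrites 0 into (0 | 0), now ((0 & (0 | 0)) | c)
step 9: not_not (←) rewrites (0 | 0) into (~ (~ (0 | 0))), which is E2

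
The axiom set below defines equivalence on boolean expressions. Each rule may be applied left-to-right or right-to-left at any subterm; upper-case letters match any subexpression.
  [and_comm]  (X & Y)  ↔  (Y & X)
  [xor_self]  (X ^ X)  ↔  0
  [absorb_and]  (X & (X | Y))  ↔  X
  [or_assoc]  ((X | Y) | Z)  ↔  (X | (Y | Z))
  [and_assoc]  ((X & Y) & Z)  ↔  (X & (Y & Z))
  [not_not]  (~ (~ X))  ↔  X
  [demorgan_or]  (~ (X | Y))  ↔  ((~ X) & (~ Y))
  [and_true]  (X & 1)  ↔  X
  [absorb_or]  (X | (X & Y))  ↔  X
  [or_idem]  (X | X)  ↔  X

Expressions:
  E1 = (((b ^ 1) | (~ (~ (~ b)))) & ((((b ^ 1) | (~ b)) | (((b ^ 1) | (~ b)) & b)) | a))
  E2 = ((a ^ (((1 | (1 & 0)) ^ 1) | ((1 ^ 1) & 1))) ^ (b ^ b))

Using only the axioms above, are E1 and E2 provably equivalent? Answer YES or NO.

Every axiom is a valid identity, so a rewrite proof would force E1 and E2 to agree under every assignment.
At a=0, b=0: E1 = 1 but E2 = 0; they differ, so no derivation exists.

NO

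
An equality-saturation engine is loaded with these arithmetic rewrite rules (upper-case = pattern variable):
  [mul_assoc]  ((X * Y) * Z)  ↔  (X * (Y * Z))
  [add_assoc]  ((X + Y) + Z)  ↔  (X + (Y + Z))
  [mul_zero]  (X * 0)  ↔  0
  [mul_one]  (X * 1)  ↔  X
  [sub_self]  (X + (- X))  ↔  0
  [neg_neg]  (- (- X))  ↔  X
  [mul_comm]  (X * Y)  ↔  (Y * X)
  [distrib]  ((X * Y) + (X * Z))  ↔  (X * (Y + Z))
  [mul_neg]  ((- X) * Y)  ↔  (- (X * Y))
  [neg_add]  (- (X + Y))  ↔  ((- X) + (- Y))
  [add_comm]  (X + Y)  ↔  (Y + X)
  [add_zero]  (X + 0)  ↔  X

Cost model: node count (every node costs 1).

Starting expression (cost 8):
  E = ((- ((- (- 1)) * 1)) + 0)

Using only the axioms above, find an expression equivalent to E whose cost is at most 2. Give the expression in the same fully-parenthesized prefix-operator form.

(- 1)   [cost 2]

1. [mul_one →] ((- (- 1)) * 1)  →  (- (- 1));  E = ((- (- (- 1))) + 0)
2. [neg_neg →] (- (- 1))  →  1;  E = ((- 1) + 0)
3. [add_zero →] ((- 1) + 0)  →  (- 1);  cost 2 ≤ 2, done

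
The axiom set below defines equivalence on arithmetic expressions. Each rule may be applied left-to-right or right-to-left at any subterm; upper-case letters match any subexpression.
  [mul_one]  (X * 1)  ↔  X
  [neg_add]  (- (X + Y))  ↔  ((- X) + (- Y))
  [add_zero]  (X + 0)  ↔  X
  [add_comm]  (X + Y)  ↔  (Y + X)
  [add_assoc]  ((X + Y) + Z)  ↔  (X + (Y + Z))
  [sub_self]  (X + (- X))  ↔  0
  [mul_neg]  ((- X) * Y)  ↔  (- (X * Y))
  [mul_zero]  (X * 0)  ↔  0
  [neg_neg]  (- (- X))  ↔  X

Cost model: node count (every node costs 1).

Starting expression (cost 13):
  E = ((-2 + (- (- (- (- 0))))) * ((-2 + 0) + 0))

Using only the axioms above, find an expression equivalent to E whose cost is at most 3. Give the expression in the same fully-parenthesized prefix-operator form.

step 1: neg_neg (→) rewrites (- (- (- (- 0)))) into (- (- 0)), now ((-2 + (- (- 0))) * ((-2 + 0) + 0))
step 2: add_zero (→) rewrites ((-2 + 0) + 0) into (-2 + 0), now ((-2 + (- (- 0))) * (-2 + 0))
step 3: add_zero (→) rewrites (-2 + 0) into -2, now ((-2 + (- (- 0))) * -2)
step 4: neg_neg (→) rewrites (- (- 0)) into 0, now ((-2 + 0) * -2)
step 5: add_zero (→) rewrites (-2 + 0) into -2, reaching cost 3 (bound 3)

(-2 * -2)   [cost 3]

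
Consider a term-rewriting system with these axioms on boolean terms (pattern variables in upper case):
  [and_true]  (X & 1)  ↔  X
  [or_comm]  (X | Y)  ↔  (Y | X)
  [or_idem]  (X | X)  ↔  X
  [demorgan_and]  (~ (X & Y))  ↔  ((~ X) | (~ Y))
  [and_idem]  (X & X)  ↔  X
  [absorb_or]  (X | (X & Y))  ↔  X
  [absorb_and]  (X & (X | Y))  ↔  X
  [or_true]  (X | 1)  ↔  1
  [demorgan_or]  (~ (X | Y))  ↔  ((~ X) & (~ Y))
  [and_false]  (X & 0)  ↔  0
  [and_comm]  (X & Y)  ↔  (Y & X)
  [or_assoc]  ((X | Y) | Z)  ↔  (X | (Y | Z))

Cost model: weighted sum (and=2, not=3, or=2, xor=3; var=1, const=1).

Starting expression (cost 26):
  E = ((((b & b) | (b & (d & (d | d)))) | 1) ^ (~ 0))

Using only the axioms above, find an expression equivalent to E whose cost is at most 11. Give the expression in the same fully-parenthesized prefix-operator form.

((b | 1) ^ (~ 0))   [cost 11]

1. [absorb_and →] (d & (d | d))  →  d;  E = ((((b & b) | (b & d)) | 1) ^ (~ 0))
2. [and_idem →] (b & b)  →  b;  E = (((b | (b & d)) | 1) ^ (~ 0))
3. [absorb_or →] (b | (b & d))  →  b;  cost 11 ≤ 11, done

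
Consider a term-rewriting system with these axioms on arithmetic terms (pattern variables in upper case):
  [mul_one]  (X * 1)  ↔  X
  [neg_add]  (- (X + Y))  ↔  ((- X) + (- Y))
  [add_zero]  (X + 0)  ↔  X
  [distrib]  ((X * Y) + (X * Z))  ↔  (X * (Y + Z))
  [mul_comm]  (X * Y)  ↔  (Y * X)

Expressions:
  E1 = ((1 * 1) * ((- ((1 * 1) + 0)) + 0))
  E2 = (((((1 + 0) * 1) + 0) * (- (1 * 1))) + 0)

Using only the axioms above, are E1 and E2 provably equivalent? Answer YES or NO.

YES

step 1: add_zero (→) rewrites ((- ((1 * 1) + 0)) + 0) into (- ((1 * 1) + 0)), now ((1 * 1) * (- ((1 * 1) + 0)))
step 2: add_zero (→) rewrites ((1 * 1) + 0) into (1 * 1), now ((1 * 1) * (- (1 * 1)))
step 3: mul_one (→) rewrites (1 * 1) into 1, now ((1 * 1) * (- 1))
step 4: add_zero (←) rewrites 1 into (1 + 0), now (((1 + 0) * 1) * (- 1))
step 5: mul_one (←) rewrites 1 into (1 * 1), now (((1 + 0) * 1) * (- (1 * 1)))
step 6: add_zero (←) rewrites ((1 + 0) * 1) into (((1 + 0) * 1) + 0), now ((((1 + 0) * 1) + 0) * (- (1 * 1)))
step 7: add_zero (←) rewrites ((((1 + 0) * 1) + 0) * (- (1 * 1))) into (((((1 + 0) * 1) + 0) * (- (1 * 1))) + 0), which is E2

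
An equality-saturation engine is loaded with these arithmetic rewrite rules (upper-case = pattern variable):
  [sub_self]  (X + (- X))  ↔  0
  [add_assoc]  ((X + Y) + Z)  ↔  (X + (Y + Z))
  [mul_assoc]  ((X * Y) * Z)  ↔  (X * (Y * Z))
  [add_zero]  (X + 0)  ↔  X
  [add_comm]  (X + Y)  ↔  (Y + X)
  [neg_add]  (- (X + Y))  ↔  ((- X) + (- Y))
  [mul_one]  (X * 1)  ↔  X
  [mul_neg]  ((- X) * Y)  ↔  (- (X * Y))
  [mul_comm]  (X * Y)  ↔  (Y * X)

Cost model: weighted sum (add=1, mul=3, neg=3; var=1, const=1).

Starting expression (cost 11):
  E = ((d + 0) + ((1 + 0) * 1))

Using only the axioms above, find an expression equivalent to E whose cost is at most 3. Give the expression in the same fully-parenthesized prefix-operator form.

1. [add_zero →] (1 + 0)  →  1;  E = ((d + 0) + (1 * 1))
2. [add_zero →] (d + 0)  →  d;  E = (d + (1 * 1))
3. [add_comm →] (d + (1 * 1))  →  ((1 * 1) + d)
4. [mul_one →] (1 * 1)  →  1;  cost 3 ≤ 3, done

(1 + d)   [cost 3]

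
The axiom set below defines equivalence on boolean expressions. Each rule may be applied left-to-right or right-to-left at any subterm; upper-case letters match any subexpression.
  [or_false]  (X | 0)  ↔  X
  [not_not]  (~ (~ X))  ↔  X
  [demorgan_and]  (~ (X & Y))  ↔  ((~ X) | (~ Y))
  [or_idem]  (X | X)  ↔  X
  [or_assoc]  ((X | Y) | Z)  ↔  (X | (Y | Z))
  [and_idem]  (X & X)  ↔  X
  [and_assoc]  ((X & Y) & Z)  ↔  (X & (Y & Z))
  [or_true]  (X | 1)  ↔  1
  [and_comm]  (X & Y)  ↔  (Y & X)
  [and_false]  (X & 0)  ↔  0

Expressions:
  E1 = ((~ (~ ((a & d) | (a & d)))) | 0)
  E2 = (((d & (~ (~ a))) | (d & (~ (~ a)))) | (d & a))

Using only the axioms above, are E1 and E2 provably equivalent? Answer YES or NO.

YES

1. [or_idem →] ((a & d) | (a & d))  →  (a & d);  E1 = ((~ (~ (a & d))) | 0)
2. [and_comm →] (a & d)  →  (d & a);  E1 = ((~ (~ (d & a))) | 0)
3. [not_not →] (~ (~ (d & a)))  →  (d & a);  E1 = ((d & a) | 0)
4. [or_false →] ((d & a) | 0)  →  (d & a)
5. [or_idem ←] (d & a)  →  ((d & a) | (d & a))
6. [not_not ←] a  →  (~ (~ a));  E1 = ((d & (~ (~ a))) | (d & a))
7. [or_idem ←] (d & (~ (~ a)))  →  ((d & (~ (~ a))) | (d & (~ (~ a))));  this is E2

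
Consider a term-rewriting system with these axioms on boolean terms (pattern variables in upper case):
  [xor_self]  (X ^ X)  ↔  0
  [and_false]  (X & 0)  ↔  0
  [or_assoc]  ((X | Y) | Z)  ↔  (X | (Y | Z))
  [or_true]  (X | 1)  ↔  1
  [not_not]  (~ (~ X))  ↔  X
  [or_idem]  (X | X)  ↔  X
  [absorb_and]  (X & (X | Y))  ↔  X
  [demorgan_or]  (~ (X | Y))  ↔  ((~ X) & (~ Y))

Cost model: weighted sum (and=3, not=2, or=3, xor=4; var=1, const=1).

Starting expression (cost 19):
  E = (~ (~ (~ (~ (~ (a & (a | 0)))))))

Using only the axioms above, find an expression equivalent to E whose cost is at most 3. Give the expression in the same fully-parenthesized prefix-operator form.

1. [not_not →] (~ (~ (~ (a & (a | 0)))))  →  (~ (a & (a | 0)));  E = (~ (~ (~ (a & (a | 0)))))
2. [not_not →] (~ (~ (~ (a & (a | 0)))))  →  (~ (a & (a | 0)))
3. [absorb_and →] (a & (a | 0))  →  a;  cost 3 ≤ 3, done

(~ a)   [cost 3]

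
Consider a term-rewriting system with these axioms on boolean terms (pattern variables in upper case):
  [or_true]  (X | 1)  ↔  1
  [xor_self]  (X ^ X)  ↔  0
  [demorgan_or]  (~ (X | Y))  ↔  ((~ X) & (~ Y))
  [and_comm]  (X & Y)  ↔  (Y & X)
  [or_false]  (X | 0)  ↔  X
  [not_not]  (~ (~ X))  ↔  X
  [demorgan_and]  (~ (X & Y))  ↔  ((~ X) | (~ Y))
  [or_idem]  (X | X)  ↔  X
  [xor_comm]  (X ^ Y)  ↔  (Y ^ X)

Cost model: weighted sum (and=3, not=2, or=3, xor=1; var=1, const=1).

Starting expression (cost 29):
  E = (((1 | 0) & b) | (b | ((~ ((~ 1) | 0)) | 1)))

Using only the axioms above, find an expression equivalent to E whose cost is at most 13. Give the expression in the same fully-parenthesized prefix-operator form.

((1 & b) | (b | 1))   [cost 13]

(1) ((~ 1) | 0)  =[or_false →]=  (~ 1)    ⊢ (((1 | 0) & b) | (b | ((~ (~ 1)) | 1)))
(2) (1 | 0)  =[or_false →]=  1    ⊢ ((1 & b) | (b | ((~ (~ 1)) | 1)))
(3) (~ (~ 1))  =[not_not →]=  1    ⊢ ((1 & b) | (b | (1 | 1)))
(4) (1 | 1)  =[or_idem →]=  1    ⊢ cost 13, within 13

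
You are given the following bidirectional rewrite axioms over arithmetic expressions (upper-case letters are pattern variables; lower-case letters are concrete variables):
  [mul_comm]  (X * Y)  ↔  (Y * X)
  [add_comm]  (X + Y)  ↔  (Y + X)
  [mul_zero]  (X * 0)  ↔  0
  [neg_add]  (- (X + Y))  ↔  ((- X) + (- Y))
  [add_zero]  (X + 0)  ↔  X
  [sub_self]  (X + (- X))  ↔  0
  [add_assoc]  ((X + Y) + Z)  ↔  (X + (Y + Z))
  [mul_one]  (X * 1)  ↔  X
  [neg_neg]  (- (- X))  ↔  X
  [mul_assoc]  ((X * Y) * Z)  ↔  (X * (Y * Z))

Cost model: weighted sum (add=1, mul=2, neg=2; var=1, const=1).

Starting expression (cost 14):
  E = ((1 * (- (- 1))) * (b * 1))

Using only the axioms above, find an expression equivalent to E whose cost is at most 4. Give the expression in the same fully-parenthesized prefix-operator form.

1. [neg_neg →] (- (- 1))  →  1;  E = ((1 * 1) * (b * 1))
2. [mul_one →] (1 * 1)  →  1;  E = (1 * (b * 1))
3. [mul_one →] (b * 1)  →  b;  cost 4 ≤ 4, done

(1 * b)   [cost 4]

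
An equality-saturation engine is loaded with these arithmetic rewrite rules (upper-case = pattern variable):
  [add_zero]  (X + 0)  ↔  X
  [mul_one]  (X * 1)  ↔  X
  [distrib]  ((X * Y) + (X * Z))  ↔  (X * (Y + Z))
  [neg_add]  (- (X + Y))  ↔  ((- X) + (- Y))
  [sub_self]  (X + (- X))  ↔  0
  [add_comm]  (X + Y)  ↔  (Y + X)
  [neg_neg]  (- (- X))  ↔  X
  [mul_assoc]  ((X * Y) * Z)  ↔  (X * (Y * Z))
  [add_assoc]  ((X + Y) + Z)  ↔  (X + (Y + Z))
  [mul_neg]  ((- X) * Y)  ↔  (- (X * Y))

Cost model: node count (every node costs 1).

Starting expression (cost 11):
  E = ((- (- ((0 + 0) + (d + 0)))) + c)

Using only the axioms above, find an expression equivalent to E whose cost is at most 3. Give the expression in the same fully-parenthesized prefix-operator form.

(1) (- (- ((0 + 0) + (d + 0))))  =[neg_neg →]=  ((0 + 0) + (d + 0))    ⊢ (((0 + 0) + (d + 0)) + c)
(2) (0 + 0)  =[add_zero →]=  0    ⊢ ((0 + (d + 0)) + c)
(3) (0 + (d + 0))  =[add_comm →]=  ((d + 0) + 0)    ⊢ (((d + 0) + 0) + c)
(4) ((d + 0) + 0)  =[add_zero →]=  (d + 0)    ⊢ ((d + 0) + c)
(5) (d + 0)  =[add_zero →]=  d    ⊢ cost 3, within 3

(d + c)   [cost 3]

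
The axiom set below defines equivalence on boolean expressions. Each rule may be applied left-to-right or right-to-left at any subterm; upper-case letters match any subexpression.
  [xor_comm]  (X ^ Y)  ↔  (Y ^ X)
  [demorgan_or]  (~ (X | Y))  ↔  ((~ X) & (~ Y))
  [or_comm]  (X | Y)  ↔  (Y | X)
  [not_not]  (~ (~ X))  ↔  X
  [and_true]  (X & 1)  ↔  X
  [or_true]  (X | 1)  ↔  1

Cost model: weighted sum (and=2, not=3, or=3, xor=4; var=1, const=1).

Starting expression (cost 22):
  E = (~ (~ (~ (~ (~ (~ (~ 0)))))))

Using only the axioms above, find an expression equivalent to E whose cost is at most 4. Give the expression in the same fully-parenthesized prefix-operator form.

step 1: not_not (→) rewrites (~ (~ (~ (~ (~ 0))))) into (~ (~ (~ 0))), now (~ (~ (~ (~ (~ 0)))))
step 2: not_not (→) rewrites (~ (~ (~ (~ 0)))) into (~ (~ 0)), now (~ (~ (~ 0)))
step 3: not_not (→) rewrites (~ (~ (~ 0))) into (~ 0), reaching cost 4 (bound 4)

(~ 0)   [cost 4]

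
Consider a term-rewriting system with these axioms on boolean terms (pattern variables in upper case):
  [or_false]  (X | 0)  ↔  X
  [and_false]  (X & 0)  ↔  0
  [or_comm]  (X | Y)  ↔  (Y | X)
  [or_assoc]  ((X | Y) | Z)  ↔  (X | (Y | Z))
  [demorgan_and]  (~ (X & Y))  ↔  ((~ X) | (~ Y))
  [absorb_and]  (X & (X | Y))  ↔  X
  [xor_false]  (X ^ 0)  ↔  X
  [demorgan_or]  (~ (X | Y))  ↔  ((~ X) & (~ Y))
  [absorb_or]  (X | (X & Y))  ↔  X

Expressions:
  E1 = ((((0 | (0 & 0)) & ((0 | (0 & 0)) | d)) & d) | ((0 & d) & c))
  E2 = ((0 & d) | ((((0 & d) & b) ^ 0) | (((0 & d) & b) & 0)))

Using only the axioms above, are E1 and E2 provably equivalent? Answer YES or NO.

YES

step 1: absorb_and (→) rewrites ((0 | (0 & 0)) & ((0 | (0 & 0)) | d)) into (0 | (0 & 0)), now (((0 | (0 & 0)) & d) | ((0 & d) & c))
step 2: absorb_or (→) rewrites (0 | (0 & 0)) into 0, now ((0 & d) | ((0 & d) & c))
step 3: absorb_or (→) rewrites ((0 & d) | ((0 & d) & c)) into (0 & d)
step 4: absorb_or (←) rewrites (0 & d) into ((0 & d) | ((0 & d) & b))
step 5: absorb_or (←) rewrites ((0 & d) & b) into (((0 & d) & b) | (((0 & d) & b) & 0)), now ((0 & d) | (((0 & d) & b) | (((0 & d) & b) & 0)))
step 6: xor_false (←) rewrites ((0 & d) & b) into (((0 & d) & b) ^ 0), which is E2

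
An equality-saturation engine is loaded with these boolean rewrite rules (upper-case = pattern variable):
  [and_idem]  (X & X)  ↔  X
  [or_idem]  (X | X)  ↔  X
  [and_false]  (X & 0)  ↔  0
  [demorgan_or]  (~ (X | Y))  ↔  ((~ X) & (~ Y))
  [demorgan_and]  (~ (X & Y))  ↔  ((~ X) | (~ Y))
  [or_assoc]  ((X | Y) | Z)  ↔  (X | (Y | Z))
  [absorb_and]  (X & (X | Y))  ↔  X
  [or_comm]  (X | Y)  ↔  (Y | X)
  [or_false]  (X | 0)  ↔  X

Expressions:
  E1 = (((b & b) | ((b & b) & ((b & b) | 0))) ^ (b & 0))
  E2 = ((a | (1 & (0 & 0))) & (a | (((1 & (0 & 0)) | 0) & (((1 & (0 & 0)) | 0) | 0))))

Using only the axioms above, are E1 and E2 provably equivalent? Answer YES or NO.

Every axiom is a valid identity, so a rewrite proof would force E1 and E2 to agree under every assignment.
At a=0, b=1: E1 = 1 but E2 = 0; they differ, so no derivation exists.

NO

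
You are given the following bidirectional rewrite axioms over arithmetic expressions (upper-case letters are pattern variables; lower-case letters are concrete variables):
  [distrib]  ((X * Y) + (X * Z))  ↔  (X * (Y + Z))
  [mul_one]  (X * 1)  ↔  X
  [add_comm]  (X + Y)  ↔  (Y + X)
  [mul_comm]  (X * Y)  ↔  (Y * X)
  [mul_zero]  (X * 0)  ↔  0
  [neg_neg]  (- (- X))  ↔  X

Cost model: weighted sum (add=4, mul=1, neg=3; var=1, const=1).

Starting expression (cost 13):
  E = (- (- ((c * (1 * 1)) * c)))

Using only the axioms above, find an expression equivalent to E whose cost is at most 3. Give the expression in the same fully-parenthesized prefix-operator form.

step 1: mul_one (→) rewrites (1 * 1) into 1, now (- (- ((c * 1) * c)))
step 2: mul_one (→) rewrites (c * 1) into c, now (- (- (c * c)))
step 3: neg_neg (→) rewrites (- (- (c * c))) into (c * c), reaching cost 3 (bound 3)

(c * c)   [cost 3]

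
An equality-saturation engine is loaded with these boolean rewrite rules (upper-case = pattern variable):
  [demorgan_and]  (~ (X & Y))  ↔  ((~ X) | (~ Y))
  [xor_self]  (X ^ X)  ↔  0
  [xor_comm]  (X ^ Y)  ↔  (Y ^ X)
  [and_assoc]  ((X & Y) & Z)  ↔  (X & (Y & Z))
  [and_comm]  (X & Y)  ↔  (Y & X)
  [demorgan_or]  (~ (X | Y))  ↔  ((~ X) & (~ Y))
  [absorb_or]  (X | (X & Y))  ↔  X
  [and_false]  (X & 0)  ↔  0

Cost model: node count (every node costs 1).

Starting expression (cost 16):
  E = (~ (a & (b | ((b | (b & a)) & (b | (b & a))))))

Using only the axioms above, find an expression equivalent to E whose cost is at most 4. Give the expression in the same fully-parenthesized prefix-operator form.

1. [absorb_or →] (b | (b & a))  →  b;  E = (~ (a & (b | ((b | (b & a)) & b))))
2. [absorb_or →] (b | (b & a))  →  b;  E = (~ (a & (b | (b & b))))
3. [absorb_or →] (b | (b & b))  →  b;  cost 4 ≤ 4, done

(~ (a & b))   [cost 4]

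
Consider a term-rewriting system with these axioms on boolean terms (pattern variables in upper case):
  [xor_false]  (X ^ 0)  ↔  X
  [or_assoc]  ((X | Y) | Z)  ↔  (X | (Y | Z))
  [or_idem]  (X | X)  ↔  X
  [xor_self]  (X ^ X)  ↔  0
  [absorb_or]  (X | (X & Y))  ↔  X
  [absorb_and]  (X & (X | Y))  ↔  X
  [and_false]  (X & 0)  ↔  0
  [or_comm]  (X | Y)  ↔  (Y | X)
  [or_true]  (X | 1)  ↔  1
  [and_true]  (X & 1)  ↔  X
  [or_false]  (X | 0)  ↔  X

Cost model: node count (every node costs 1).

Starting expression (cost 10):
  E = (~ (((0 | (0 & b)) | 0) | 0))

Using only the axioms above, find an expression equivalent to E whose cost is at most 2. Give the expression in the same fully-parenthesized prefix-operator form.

(~ 0)   [cost 2]

(1) (0 | (0 & b))  =[absorb_or →]=  0    ⊢ (~ ((0 | 0) | 0))
(2) (0 | 0)  =[or_false →]=  0    ⊢ (~ (0 | 0))
(3) (0 | 0)  =[or_false →]=  0    ⊢ cost 2, within 2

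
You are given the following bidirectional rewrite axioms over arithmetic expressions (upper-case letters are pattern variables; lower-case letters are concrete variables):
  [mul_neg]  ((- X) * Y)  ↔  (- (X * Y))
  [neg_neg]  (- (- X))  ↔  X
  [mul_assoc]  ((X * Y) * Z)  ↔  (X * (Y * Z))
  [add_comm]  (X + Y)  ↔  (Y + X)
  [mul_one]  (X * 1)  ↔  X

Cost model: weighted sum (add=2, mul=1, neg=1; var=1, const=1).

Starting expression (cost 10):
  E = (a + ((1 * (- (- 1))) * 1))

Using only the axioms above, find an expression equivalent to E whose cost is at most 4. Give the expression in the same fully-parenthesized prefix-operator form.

(1) ((1 * (- (- 1))) * 1)  =[mul_one →]=  (1 * (- (- 1)))    ⊢ (a + (1 * (- (- 1))))
(2) (- (- 1))  =[neg_neg →]=  1    ⊢ (a + (1 * 1))
(3) (1 * 1)  =[mul_one →]=  1    ⊢ cost 4, within 4

(a + 1)   [cost 4]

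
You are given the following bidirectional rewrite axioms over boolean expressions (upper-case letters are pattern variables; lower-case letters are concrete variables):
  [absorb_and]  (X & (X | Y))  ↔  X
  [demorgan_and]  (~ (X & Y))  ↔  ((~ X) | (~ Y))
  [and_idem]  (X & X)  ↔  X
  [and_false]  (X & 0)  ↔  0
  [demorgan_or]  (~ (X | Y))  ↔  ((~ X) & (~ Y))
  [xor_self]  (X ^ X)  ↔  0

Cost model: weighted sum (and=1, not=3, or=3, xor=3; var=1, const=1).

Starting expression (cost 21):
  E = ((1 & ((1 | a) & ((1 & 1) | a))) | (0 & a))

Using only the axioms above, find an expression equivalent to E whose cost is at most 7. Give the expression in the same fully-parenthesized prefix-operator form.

(1 | (0 & a))   [cost 7]

(1) (1 & 1)  =[and_idem →]=  1    ⊢ ((1 & ((1 | a) & (1 | a))) | (0 & a))
(2) ((1 | a) & (1 | a))  =[and_idem →]=  (1 | a)    ⊢ ((1 & (1 | a)) | (0 & a))
(3) (1 & (1 | a))  =[absorb_and →]=  1    ⊢ cost 7, within 7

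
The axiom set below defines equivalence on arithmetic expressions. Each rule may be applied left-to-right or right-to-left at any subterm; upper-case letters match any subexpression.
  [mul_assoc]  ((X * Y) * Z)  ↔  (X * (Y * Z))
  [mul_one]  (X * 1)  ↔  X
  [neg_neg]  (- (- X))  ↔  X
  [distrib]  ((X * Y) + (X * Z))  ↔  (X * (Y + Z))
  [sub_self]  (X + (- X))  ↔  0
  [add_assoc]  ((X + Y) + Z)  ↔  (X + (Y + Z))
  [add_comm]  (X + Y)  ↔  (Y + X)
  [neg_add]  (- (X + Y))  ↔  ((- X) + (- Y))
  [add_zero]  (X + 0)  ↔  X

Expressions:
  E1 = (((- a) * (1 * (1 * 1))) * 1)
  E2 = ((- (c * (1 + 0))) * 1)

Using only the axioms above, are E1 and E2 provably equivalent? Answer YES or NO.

All listed rules preserve value, hence provable equivalence implies equal values everywhere; look for a separating assignment.
a=0, c=1 gives E1 ↦ 0, E2 ↦ -1; values differ ⇒ not provably equivalent.

NO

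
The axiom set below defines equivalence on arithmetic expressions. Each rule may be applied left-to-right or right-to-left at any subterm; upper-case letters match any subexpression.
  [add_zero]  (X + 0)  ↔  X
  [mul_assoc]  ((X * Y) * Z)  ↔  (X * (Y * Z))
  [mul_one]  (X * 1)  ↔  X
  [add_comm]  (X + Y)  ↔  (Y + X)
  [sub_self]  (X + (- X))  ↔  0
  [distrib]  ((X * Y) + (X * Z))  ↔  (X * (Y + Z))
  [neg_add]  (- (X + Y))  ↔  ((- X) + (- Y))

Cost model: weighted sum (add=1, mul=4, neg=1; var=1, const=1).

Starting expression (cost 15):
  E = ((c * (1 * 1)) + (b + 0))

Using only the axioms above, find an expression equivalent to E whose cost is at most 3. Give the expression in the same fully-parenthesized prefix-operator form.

1. [mul_one →] (1 * 1)  →  1;  E = ((c * 1) + (b + 0))
2. [add_comm →] ((c * 1) + (b + 0))  →  ((b + 0) + (c * 1))
3. [add_zero →] (b + 0)  →  b;  E = (b + (c * 1))
4. [mul_one →] (c * 1)  →  c;  cost 3 ≤ 3, done

(b + c)   [cost 3]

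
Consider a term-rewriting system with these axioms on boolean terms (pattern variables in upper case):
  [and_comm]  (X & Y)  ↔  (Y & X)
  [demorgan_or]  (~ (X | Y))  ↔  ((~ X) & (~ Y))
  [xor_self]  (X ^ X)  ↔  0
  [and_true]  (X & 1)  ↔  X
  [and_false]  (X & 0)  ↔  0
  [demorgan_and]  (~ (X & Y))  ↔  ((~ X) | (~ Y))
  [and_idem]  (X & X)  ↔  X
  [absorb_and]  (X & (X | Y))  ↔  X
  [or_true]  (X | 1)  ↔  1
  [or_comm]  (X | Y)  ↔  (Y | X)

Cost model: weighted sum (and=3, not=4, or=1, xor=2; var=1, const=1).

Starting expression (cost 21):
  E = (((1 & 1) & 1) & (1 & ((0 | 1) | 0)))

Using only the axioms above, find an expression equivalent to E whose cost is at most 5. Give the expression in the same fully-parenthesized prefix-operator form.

1. [or_true →] (0 | 1)  →  1;  E = (((1 & 1) & 1) & (1 & (1 | 0)))
2. [and_true →] (1 & 1)  →  1;  E = ((1 & 1) & (1 & (1 | 0)))
3. [absorb_and →] (1 & (1 | 0))  →  1;  E = ((1 & 1) & 1)
4. [and_true →] (1 & 1)  →  1;  cost 5 ≤ 5, done

(1 & 1)   [cost 5]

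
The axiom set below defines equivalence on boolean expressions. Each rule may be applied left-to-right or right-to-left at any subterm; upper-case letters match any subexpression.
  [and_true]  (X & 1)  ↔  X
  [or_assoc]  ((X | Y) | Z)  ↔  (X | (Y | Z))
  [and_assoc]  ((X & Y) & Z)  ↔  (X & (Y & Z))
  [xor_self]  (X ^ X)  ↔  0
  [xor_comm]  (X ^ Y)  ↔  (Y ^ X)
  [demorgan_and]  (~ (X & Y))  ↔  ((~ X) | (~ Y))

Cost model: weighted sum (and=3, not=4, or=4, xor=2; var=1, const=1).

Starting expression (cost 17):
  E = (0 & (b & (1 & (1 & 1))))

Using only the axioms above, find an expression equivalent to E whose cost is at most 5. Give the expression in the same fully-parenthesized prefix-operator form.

(1) (1 & 1)  =[and_true →]=  1    ⊢ (0 & (b & (1 & 1)))
(2) (1 & 1)  =[and_true →]=  1    ⊢ (0 & (b & 1))
(3) (b & 1)  =[and_true →]=  b    ⊢ cost 5, within 5

(0 & b)   [cost 5]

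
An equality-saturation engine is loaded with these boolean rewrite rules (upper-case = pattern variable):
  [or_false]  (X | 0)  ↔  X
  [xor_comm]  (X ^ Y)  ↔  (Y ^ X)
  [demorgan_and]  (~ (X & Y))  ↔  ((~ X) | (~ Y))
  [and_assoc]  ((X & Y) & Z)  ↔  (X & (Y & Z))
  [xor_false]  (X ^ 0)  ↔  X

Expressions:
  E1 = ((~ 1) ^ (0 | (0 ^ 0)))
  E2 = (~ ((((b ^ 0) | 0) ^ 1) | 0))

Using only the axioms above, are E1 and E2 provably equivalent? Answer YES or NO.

All listed rules preserve value, hence provable equivalence implies equal values everywhere; look for a separating assignment.
b=1 gives E1 ↦ 0, E2 ↦ 1; values differ ⇒ not provably equivalent.

NO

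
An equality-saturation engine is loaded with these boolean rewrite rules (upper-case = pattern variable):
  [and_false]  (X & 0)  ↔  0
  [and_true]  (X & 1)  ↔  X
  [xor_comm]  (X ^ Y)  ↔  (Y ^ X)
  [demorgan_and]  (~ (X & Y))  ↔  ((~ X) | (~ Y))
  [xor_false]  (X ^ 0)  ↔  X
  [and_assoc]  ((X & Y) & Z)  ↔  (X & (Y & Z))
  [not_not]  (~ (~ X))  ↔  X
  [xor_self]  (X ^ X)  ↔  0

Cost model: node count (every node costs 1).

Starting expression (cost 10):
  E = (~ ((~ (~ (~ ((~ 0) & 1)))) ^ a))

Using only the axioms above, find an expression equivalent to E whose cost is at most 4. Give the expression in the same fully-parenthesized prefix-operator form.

(~ (0 ^ a))   [cost 4]

step 1: and_true (→) rewrites ((~ 0) & 1) into (~ 0), now (~ ((~ (~ (~ (~ 0)))) ^ a))
step 2: not_not (→) rewrites (~ (~ (~ 0))) into (~ 0), now (~ ((~ (~ 0)) ^ a))
step 3: not_not (→) rewrites (~ (~ 0)) into 0, reaching cost 4 (bound 4)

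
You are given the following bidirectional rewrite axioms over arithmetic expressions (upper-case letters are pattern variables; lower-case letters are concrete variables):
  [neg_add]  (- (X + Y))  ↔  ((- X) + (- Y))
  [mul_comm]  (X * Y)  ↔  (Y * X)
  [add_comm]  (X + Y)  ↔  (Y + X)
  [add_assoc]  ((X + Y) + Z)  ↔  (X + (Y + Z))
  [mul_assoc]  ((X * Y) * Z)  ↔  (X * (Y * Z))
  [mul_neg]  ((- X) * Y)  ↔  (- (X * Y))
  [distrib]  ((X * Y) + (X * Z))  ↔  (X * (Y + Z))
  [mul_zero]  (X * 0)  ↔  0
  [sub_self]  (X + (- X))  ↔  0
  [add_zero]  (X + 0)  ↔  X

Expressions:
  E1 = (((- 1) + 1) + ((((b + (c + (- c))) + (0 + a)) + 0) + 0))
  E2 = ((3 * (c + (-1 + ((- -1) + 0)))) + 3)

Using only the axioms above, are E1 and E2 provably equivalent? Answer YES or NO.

Every axiom is a valid identity, so a rewrite proof would force E1 and E2 to agree under every assignment.
At a=0, b=0, c=0: E1 = 0 but E2 = 3; they differ, so no derivation exists.

NO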